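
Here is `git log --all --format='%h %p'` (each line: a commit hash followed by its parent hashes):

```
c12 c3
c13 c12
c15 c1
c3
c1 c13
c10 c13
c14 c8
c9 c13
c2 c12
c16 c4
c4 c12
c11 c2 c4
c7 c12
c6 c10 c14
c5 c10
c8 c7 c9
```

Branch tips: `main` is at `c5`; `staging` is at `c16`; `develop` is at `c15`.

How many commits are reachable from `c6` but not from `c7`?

Reachable from c6: {c10, c12, c13, c14, c3, c6, c7, c8, c9}.
Reachable from c7: {c12, c3, c7}.
In c6's history but not c7's: {c10, c13, c14, c6, c8, c9} — 6 commits.

6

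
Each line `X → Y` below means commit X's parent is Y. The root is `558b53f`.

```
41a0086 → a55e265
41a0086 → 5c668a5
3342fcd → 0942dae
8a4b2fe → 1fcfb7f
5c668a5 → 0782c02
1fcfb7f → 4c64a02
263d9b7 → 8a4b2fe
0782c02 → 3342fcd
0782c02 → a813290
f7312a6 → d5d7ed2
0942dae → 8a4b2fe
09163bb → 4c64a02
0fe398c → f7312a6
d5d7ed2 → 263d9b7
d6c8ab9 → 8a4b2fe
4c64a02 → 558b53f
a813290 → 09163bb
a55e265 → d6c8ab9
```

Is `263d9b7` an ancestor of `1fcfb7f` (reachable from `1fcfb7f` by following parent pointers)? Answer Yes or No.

Ancestors of 1fcfb7f: {1fcfb7f, 4c64a02, 558b53f}.
263d9b7 is not in that set, so it is not an ancestor of 1fcfb7f.

No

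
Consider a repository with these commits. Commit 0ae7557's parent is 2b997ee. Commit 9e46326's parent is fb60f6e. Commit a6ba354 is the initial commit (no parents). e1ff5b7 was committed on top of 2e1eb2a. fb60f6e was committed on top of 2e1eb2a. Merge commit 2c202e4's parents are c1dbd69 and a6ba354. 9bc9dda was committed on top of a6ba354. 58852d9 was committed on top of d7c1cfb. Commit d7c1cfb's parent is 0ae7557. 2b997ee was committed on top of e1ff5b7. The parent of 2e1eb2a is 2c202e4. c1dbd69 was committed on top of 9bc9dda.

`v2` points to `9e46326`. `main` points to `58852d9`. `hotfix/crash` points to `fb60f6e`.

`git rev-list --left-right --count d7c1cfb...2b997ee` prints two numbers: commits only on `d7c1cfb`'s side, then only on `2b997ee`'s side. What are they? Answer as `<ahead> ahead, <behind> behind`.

Reachable from d7c1cfb: {0ae7557, 2b997ee, 2c202e4, 2e1eb2a, 9bc9dda, a6ba354, c1dbd69, d7c1cfb, e1ff5b7}.
Reachable from 2b997ee: {2b997ee, 2c202e4, 2e1eb2a, 9bc9dda, a6ba354, c1dbd69, e1ff5b7}.
Only in d7c1cfb's history (ahead): {0ae7557, d7c1cfb} — 2.
Only in 2b997ee's history (behind): {} — 0.

2 ahead, 0 behind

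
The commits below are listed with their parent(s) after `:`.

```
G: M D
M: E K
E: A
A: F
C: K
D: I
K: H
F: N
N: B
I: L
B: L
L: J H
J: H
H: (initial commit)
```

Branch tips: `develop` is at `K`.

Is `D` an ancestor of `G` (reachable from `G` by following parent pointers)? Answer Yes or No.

Ancestors of G (commits reachable by following parents): {A, B, D, E, F, G, H, I, J, K, L, M, N}.
D is in that set, so it is an ancestor of G.

Yes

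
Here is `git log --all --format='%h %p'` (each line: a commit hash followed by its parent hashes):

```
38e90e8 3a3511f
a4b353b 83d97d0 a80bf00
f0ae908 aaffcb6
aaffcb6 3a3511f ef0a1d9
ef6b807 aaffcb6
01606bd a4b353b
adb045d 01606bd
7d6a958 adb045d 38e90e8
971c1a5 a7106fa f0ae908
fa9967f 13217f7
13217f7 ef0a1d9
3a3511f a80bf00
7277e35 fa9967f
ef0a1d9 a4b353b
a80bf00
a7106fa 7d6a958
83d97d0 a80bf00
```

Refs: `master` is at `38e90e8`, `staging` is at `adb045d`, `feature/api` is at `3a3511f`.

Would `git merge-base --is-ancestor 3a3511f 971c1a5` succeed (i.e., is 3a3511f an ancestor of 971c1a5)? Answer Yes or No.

Yes

Ancestors of 971c1a5 (commits reachable by following parents): {01606bd, 38e90e8, 3a3511f, 7d6a958, 83d97d0, 971c1a5, a4b353b, a7106fa, a80bf00, aaffcb6, adb045d, ef0a1d9, f0ae908}.
3a3511f is in that set, so it is an ancestor of 971c1a5.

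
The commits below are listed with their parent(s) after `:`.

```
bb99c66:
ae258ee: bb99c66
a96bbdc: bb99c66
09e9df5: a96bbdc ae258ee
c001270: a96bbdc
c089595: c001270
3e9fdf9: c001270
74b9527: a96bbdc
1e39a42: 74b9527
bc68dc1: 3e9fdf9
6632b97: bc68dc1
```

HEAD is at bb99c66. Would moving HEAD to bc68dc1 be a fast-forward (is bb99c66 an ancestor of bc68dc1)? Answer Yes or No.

A fast-forward from bb99c66 to bc68dc1 is possible iff bb99c66 is an ancestor of bc68dc1.
Ancestors of bc68dc1: {3e9fdf9, a96bbdc, bb99c66, bc68dc1, c001270}.
bb99c66 is among them, so fast-forward is possible.

Yes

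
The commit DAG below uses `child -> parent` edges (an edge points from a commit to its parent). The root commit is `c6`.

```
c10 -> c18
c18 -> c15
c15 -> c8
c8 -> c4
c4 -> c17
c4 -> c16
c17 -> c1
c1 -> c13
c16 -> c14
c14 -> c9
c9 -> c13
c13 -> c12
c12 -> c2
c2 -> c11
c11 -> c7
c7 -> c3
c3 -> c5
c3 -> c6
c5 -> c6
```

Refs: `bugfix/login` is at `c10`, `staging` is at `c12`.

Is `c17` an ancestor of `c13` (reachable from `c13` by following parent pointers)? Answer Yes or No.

No

Ancestors of c13: {c11, c12, c13, c2, c3, c5, c6, c7}.
c17 is not in that set, so it is not an ancestor of c13.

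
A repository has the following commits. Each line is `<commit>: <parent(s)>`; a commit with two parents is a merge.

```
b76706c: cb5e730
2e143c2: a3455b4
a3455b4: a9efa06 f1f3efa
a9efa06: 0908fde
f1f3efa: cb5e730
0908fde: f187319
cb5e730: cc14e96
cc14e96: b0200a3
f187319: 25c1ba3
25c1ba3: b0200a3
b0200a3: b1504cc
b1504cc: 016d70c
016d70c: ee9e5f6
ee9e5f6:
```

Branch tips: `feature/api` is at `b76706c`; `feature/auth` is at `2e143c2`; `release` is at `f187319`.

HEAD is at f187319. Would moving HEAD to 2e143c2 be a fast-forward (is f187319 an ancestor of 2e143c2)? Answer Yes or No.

A fast-forward from f187319 to 2e143c2 is possible iff f187319 is an ancestor of 2e143c2.
Ancestors of 2e143c2: {016d70c, 0908fde, 25c1ba3, 2e143c2, a3455b4, a9efa06, b0200a3, b1504cc, cb5e730, cc14e96, ee9e5f6, f187319, f1f3efa}.
f187319 is among them, so fast-forward is possible.

Yes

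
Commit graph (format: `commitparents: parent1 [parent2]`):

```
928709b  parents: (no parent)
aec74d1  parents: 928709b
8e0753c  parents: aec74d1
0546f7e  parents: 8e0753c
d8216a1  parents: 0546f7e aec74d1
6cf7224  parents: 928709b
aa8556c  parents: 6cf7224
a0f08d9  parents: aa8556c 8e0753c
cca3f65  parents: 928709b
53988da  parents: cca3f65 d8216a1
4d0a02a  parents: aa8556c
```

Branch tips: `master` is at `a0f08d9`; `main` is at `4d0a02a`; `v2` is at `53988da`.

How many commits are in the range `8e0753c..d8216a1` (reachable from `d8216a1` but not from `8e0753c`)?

Reachable from d8216a1: {0546f7e, 8e0753c, 928709b, aec74d1, d8216a1}.
Reachable from 8e0753c: {8e0753c, 928709b, aec74d1}.
In d8216a1's history but not 8e0753c's: {0546f7e, d8216a1} — 2 commits.

2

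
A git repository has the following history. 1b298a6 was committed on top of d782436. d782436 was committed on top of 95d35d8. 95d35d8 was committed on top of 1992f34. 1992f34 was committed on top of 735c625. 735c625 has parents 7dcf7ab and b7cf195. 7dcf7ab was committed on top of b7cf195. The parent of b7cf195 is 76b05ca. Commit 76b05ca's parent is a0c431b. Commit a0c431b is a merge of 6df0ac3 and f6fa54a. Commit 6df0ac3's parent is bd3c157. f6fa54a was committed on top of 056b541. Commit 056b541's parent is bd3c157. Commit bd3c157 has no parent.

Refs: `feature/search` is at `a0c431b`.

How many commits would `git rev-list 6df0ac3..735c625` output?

Reachable from 735c625: {056b541, 6df0ac3, 735c625, 76b05ca, 7dcf7ab, a0c431b, b7cf195, bd3c157, f6fa54a}.
Reachable from 6df0ac3: {6df0ac3, bd3c157}.
In 735c625's history but not 6df0ac3's: {056b541, 735c625, 76b05ca, 7dcf7ab, a0c431b, b7cf195, f6fa54a} — 7 commits.

7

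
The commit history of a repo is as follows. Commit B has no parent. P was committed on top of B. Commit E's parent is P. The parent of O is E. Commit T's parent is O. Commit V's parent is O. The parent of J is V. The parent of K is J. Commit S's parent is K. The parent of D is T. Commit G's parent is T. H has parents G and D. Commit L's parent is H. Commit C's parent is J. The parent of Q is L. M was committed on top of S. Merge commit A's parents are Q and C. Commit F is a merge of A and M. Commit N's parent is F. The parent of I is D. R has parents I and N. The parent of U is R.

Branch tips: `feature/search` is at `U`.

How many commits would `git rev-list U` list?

Walking parent pointers from U: reachable set = {A, B, C, D, E, F, G, H, I, J, K, L, M, N, O, P, Q, R, S, T, U, V}.
That is 22 commits.

22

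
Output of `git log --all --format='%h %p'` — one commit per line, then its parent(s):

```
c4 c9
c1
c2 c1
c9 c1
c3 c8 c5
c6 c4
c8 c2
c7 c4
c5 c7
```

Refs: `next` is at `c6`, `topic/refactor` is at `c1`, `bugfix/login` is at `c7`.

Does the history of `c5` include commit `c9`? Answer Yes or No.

Yes

Ancestors of c5 (commits reachable by following parents): {c1, c4, c5, c7, c9}.
c9 is in that set, so it is an ancestor of c5.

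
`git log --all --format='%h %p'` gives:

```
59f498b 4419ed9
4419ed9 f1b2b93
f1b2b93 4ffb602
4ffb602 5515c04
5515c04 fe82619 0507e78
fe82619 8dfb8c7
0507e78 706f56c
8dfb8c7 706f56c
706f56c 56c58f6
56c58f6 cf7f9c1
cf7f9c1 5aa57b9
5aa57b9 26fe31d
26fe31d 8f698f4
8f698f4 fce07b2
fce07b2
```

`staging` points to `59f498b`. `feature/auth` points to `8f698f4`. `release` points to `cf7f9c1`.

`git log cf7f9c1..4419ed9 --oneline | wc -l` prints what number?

9

Reachable from 4419ed9: {0507e78, 26fe31d, 4419ed9, 4ffb602, 5515c04, 56c58f6, 5aa57b9, 706f56c, 8dfb8c7, 8f698f4, cf7f9c1, f1b2b93, fce07b2, fe82619}.
Reachable from cf7f9c1: {26fe31d, 5aa57b9, 8f698f4, cf7f9c1, fce07b2}.
In 4419ed9's history but not cf7f9c1's: {0507e78, 4419ed9, 4ffb602, 5515c04, 56c58f6, 706f56c, 8dfb8c7, f1b2b93, fe82619} — 9 commits.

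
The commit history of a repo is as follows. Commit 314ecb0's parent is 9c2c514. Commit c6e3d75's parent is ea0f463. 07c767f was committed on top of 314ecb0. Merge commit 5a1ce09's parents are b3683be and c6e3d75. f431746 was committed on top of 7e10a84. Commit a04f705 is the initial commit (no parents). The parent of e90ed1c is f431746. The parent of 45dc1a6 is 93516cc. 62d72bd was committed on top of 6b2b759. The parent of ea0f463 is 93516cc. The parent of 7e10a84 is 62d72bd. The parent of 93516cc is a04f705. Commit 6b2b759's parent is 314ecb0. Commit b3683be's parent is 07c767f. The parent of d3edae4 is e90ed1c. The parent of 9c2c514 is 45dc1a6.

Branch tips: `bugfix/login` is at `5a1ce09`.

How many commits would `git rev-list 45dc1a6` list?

Walking parent pointers from 45dc1a6: reachable set = {45dc1a6, 93516cc, a04f705}.
That is 3 commits.

3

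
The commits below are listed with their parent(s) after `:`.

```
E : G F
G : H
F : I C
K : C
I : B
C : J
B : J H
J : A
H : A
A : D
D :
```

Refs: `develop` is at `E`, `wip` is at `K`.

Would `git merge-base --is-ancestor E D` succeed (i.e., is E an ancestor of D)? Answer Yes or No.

No

Ancestors of D: {D}.
E is not in that set, so it is not an ancestor of D.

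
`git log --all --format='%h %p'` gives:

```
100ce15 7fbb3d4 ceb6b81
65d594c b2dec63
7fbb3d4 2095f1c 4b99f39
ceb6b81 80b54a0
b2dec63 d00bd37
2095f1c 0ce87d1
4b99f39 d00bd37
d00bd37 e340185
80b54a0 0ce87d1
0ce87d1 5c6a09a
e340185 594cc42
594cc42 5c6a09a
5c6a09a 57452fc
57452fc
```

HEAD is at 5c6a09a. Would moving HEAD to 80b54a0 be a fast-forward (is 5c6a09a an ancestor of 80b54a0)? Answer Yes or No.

A fast-forward from 5c6a09a to 80b54a0 is possible iff 5c6a09a is an ancestor of 80b54a0.
Ancestors of 80b54a0: {0ce87d1, 57452fc, 5c6a09a, 80b54a0}.
5c6a09a is among them, so fast-forward is possible.

Yes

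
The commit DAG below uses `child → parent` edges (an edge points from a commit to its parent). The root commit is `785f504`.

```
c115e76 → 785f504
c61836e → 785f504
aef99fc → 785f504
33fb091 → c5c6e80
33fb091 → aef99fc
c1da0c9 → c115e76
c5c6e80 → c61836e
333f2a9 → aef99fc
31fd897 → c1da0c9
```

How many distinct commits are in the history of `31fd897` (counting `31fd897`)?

Walking parent pointers from 31fd897: reachable set = {31fd897, 785f504, c115e76, c1da0c9}.
That is 4 commits.

4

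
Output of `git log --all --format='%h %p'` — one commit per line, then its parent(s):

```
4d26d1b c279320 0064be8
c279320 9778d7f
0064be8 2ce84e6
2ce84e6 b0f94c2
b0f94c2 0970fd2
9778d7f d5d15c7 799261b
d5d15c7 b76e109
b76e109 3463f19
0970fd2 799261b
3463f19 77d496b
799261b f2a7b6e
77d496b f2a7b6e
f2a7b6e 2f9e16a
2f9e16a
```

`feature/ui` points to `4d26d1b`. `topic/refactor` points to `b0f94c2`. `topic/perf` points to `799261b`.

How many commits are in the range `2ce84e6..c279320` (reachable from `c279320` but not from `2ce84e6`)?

Reachable from c279320: {2f9e16a, 3463f19, 77d496b, 799261b, 9778d7f, b76e109, c279320, d5d15c7, f2a7b6e}.
Reachable from 2ce84e6: {0970fd2, 2ce84e6, 2f9e16a, 799261b, b0f94c2, f2a7b6e}.
In c279320's history but not 2ce84e6's: {3463f19, 77d496b, 9778d7f, b76e109, c279320, d5d15c7} — 6 commits.

6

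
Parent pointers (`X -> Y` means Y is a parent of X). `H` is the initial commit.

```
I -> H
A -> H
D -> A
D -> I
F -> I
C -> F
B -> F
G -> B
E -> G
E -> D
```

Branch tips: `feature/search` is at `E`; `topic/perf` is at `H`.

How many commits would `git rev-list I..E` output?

6

Reachable from E: {A, B, D, E, F, G, H, I}.
Reachable from I: {H, I}.
In E's history but not I's: {A, B, D, E, F, G} — 6 commits.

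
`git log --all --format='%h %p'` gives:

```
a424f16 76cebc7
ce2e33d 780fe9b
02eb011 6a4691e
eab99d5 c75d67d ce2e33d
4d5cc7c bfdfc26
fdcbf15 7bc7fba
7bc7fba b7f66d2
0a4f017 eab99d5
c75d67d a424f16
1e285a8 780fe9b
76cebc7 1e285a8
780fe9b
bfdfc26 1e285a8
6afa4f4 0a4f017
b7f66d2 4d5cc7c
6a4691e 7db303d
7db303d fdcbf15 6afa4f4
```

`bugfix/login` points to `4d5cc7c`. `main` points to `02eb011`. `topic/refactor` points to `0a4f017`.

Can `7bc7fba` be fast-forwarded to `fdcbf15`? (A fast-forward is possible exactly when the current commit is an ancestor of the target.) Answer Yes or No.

Yes

A fast-forward from 7bc7fba to fdcbf15 is possible iff 7bc7fba is an ancestor of fdcbf15.
Ancestors of fdcbf15: {1e285a8, 4d5cc7c, 780fe9b, 7bc7fba, b7f66d2, bfdfc26, fdcbf15}.
7bc7fba is among them, so fast-forward is possible.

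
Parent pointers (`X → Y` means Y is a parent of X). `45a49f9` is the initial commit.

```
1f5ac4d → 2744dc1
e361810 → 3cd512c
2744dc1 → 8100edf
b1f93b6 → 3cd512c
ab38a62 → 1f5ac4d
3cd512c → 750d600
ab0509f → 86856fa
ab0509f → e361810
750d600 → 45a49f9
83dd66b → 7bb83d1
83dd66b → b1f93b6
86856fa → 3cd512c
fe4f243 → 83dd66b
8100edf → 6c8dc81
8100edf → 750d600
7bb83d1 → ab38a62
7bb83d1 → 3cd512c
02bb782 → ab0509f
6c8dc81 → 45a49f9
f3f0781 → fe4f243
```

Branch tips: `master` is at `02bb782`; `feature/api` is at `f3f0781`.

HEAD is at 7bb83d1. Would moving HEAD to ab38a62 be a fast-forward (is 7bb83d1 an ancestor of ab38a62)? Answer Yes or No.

No

A fast-forward from 7bb83d1 to ab38a62 is possible iff 7bb83d1 is an ancestor of ab38a62.
Ancestors of ab38a62: {1f5ac4d, 2744dc1, 45a49f9, 6c8dc81, 750d600, 8100edf, ab38a62}.
7bb83d1 is not among them, so fast-forward is not possible.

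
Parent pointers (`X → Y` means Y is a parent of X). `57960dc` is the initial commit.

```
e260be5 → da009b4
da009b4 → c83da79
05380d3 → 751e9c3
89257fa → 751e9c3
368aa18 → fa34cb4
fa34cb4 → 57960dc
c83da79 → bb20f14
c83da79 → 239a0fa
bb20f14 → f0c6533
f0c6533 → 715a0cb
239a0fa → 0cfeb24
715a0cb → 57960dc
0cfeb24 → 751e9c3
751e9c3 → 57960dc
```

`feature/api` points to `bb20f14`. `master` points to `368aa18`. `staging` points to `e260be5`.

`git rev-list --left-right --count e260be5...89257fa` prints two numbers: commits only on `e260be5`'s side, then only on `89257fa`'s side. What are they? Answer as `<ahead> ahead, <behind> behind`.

Reachable from e260be5: {0cfeb24, 239a0fa, 57960dc, 715a0cb, 751e9c3, bb20f14, c83da79, da009b4, e260be5, f0c6533}.
Reachable from 89257fa: {57960dc, 751e9c3, 89257fa}.
Only in e260be5's history (ahead): {0cfeb24, 239a0fa, 715a0cb, bb20f14, c83da79, da009b4, e260be5, f0c6533} — 8.
Only in 89257fa's history (behind): {89257fa} — 1.

8 ahead, 1 behind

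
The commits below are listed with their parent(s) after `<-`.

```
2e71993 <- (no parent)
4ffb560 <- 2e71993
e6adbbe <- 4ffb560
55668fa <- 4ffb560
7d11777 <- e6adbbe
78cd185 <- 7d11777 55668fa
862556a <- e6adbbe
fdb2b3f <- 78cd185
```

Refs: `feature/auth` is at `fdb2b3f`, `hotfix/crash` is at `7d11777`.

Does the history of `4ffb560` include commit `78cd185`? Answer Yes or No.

No

Ancestors of 4ffb560: {2e71993, 4ffb560}.
78cd185 is not in that set, so it is not an ancestor of 4ffb560.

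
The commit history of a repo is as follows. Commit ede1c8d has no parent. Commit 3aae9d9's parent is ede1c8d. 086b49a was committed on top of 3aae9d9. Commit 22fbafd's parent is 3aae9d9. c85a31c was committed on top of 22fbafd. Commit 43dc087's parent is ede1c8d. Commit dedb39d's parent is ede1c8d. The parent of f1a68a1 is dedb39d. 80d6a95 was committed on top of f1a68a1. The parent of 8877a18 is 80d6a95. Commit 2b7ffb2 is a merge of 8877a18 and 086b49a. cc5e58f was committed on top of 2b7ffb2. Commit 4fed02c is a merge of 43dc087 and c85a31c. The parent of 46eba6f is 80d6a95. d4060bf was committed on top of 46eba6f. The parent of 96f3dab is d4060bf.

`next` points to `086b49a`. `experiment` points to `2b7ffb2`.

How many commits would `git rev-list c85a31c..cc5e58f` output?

Reachable from cc5e58f: {086b49a, 2b7ffb2, 3aae9d9, 80d6a95, 8877a18, cc5e58f, dedb39d, ede1c8d, f1a68a1}.
Reachable from c85a31c: {22fbafd, 3aae9d9, c85a31c, ede1c8d}.
In cc5e58f's history but not c85a31c's: {086b49a, 2b7ffb2, 80d6a95, 8877a18, cc5e58f, dedb39d, f1a68a1} — 7 commits.

7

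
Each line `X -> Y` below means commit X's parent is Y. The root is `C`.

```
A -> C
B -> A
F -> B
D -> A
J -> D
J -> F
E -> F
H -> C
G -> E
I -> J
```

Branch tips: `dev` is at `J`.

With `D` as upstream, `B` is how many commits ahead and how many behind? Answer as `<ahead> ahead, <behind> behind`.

Reachable from B: {A, B, C}.
Reachable from D: {A, C, D}.
Only in B's history (ahead): {B} — 1.
Only in D's history (behind): {D} — 1.

1 ahead, 1 behind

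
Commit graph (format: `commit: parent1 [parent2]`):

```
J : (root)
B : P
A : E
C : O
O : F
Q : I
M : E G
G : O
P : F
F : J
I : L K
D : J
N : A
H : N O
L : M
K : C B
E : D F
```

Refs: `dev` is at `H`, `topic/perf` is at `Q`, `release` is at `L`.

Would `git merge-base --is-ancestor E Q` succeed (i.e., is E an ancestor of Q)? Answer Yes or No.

Ancestors of Q (commits reachable by following parents): {B, C, D, E, F, G, I, J, K, L, M, O, P, Q}.
E is in that set, so it is an ancestor of Q.

Yes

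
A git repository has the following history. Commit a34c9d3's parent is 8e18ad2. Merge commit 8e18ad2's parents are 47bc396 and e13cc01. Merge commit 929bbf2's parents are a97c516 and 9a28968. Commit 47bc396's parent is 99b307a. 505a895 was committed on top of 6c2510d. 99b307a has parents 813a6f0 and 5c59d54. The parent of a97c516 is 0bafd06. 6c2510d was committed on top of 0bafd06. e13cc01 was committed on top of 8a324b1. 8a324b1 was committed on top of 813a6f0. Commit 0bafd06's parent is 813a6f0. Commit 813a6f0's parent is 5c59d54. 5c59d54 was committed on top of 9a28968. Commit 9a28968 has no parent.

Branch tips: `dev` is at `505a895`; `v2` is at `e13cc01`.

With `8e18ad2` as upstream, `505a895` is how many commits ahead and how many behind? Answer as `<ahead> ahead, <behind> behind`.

3 ahead, 5 behind

Reachable from 505a895: {0bafd06, 505a895, 5c59d54, 6c2510d, 813a6f0, 9a28968}.
Reachable from 8e18ad2: {47bc396, 5c59d54, 813a6f0, 8a324b1, 8e18ad2, 99b307a, 9a28968, e13cc01}.
Only in 505a895's history (ahead): {0bafd06, 505a895, 6c2510d} — 3.
Only in 8e18ad2's history (behind): {47bc396, 8a324b1, 8e18ad2, 99b307a, e13cc01} — 5.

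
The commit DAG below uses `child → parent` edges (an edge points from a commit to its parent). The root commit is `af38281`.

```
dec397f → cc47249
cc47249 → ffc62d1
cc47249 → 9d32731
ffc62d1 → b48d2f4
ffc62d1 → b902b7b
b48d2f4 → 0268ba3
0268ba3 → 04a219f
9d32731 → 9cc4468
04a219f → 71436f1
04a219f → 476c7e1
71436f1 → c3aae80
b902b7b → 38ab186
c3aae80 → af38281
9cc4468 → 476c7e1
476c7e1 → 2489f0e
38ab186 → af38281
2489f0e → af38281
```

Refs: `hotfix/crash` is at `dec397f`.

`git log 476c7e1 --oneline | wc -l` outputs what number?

3

Walking parent pointers from 476c7e1: reachable set = {2489f0e, 476c7e1, af38281}.
That is 3 commits.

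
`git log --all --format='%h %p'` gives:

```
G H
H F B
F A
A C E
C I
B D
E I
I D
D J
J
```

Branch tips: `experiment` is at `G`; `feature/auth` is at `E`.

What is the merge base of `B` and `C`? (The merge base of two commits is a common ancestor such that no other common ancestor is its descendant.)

Ancestors of B: {B, D, J}.
Ancestors of C: {C, D, I, J}.
Common ancestors: {D, J}.
Among these, D is not an ancestor of any other common ancestor — it is the merge base.

D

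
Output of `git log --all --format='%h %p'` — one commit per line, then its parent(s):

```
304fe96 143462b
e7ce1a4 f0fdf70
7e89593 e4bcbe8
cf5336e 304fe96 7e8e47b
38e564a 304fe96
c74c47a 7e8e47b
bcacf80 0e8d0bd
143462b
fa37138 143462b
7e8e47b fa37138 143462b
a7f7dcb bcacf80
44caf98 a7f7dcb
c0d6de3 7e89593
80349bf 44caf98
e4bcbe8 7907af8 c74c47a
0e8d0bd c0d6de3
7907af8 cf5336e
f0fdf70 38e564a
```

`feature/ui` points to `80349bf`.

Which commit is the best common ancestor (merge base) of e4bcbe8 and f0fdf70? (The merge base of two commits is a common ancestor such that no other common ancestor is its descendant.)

Ancestors of e4bcbe8: {143462b, 304fe96, 7907af8, 7e8e47b, c74c47a, cf5336e, e4bcbe8, fa37138}.
Ancestors of f0fdf70: {143462b, 304fe96, 38e564a, f0fdf70}.
Common ancestors: {143462b, 304fe96}.
Among these, 304fe96 is not an ancestor of any other common ancestor — it is the merge base.

304fe96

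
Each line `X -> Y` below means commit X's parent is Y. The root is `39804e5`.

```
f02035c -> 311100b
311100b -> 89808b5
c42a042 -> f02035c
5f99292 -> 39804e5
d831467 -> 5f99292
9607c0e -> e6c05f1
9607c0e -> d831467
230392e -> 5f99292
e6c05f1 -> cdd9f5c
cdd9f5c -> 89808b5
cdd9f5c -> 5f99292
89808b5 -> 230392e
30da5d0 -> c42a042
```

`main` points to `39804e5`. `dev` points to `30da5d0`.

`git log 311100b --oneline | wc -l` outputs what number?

Walking parent pointers from 311100b: reachable set = {230392e, 311100b, 39804e5, 5f99292, 89808b5}.
That is 5 commits.

5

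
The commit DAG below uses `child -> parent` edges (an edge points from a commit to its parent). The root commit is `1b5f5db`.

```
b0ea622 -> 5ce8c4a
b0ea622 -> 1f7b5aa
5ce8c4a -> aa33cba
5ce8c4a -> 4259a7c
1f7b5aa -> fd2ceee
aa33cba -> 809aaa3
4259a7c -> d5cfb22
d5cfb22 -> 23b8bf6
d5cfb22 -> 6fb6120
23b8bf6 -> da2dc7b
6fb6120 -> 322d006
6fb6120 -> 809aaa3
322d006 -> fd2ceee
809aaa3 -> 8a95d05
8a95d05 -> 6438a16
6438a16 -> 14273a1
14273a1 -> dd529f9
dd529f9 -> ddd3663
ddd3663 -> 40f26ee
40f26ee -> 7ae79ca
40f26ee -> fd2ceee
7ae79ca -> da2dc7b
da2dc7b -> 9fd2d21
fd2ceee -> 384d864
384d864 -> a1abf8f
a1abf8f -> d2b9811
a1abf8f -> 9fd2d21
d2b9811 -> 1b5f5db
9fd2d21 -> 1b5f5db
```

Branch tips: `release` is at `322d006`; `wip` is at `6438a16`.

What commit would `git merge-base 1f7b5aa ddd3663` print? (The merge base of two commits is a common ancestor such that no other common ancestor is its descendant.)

Ancestors of 1f7b5aa: {1b5f5db, 1f7b5aa, 384d864, 9fd2d21, a1abf8f, d2b9811, fd2ceee}.
Ancestors of ddd3663: {1b5f5db, 384d864, 40f26ee, 7ae79ca, 9fd2d21, a1abf8f, d2b9811, da2dc7b, ddd3663, fd2ceee}.
Common ancestors: {1b5f5db, 384d864, 9fd2d21, a1abf8f, d2b9811, fd2ceee}.
Among these, fd2ceee is not an ancestor of any other common ancestor — it is the merge base.

fd2ceee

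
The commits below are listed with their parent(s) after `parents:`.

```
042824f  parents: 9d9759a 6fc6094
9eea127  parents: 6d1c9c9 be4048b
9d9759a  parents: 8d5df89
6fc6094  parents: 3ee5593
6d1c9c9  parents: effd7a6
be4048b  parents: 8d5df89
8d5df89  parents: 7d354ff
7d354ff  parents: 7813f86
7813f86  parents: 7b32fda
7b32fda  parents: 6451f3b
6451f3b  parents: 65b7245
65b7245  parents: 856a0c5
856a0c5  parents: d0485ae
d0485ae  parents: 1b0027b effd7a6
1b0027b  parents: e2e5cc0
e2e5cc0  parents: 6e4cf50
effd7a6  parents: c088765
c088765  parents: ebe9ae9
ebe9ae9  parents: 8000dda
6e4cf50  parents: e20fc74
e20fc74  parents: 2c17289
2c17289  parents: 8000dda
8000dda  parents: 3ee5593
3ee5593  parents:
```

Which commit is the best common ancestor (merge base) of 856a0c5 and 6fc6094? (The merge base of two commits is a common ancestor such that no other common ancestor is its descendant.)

Ancestors of 856a0c5: {1b0027b, 2c17289, 3ee5593, 6e4cf50, 8000dda, 856a0c5, c088765, d0485ae, e20fc74, e2e5cc0, ebe9ae9, effd7a6}.
Ancestors of 6fc6094: {3ee5593, 6fc6094}.
Common ancestors: {3ee5593}.
The only common ancestor is 3ee5593, so it is the merge base.

3ee5593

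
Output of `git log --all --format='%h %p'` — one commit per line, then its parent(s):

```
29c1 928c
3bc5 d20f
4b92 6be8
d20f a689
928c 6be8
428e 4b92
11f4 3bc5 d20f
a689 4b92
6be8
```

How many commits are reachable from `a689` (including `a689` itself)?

Walking parent pointers from a689: reachable set = {4b92, 6be8, a689}.
That is 3 commits.

3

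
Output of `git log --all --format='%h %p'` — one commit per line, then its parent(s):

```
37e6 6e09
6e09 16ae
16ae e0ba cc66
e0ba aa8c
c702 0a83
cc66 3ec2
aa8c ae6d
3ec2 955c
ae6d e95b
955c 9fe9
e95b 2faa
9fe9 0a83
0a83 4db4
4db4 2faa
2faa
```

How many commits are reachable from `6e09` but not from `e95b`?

11

Reachable from 6e09: {0a83, 16ae, 2faa, 3ec2, 4db4, 6e09, 955c, 9fe9, aa8c, ae6d, cc66, e0ba, e95b}.
Reachable from e95b: {2faa, e95b}.
In 6e09's history but not e95b's: {0a83, 16ae, 3ec2, 4db4, 6e09, 955c, 9fe9, aa8c, ae6d, cc66, e0ba} — 11 commits.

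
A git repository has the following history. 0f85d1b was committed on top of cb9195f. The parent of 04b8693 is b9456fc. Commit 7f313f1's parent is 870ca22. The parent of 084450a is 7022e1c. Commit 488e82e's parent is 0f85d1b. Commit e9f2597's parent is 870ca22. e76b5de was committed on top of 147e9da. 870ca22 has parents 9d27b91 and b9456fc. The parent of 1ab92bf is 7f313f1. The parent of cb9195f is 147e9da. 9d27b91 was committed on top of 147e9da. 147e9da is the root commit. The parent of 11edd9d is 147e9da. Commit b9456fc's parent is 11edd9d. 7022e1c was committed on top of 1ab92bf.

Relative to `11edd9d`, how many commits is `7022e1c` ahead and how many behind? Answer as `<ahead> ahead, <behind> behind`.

Reachable from 7022e1c: {11edd9d, 147e9da, 1ab92bf, 7022e1c, 7f313f1, 870ca22, 9d27b91, b9456fc}.
Reachable from 11edd9d: {11edd9d, 147e9da}.
Only in 7022e1c's history (ahead): {1ab92bf, 7022e1c, 7f313f1, 870ca22, 9d27b91, b9456fc} — 6.
Only in 11edd9d's history (behind): {} — 0.

6 ahead, 0 behind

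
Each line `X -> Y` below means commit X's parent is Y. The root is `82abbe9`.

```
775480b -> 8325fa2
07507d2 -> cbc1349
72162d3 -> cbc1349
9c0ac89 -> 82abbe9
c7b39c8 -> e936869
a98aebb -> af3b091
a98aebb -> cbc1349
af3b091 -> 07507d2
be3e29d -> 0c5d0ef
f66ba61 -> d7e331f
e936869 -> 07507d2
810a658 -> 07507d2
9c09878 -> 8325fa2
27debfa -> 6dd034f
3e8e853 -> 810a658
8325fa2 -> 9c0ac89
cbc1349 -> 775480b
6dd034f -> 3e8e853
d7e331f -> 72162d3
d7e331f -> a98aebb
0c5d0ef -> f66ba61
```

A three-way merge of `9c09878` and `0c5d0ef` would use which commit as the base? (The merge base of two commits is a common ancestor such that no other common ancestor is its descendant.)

8325fa2

Ancestors of 9c09878: {82abbe9, 8325fa2, 9c09878, 9c0ac89}.
Ancestors of 0c5d0ef: {07507d2, 0c5d0ef, 72162d3, 775480b, 82abbe9, 8325fa2, 9c0ac89, a98aebb, af3b091, cbc1349, d7e331f, f66ba61}.
Common ancestors: {82abbe9, 8325fa2, 9c0ac89}.
Among these, 8325fa2 is not an ancestor of any other common ancestor — it is the merge base.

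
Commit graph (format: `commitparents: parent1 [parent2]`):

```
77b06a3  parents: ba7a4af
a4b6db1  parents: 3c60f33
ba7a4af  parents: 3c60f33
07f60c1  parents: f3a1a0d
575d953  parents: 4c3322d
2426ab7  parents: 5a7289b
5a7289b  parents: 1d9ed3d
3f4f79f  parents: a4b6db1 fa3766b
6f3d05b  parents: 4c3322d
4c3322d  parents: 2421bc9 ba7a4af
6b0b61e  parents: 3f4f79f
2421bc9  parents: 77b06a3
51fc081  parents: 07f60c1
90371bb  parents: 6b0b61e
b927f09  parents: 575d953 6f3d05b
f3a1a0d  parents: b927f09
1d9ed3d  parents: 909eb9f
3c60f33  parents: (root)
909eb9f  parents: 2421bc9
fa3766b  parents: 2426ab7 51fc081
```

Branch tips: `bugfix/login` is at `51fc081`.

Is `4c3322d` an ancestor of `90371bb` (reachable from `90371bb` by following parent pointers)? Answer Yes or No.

Yes

Ancestors of 90371bb (commits reachable by following parents): {07f60c1, 1d9ed3d, 2421bc9, 2426ab7, 3c60f33, 3f4f79f, 4c3322d, 51fc081, 575d953, 5a7289b, 6b0b61e, 6f3d05b, 77b06a3, 90371bb, 909eb9f, a4b6db1, b927f09, ba7a4af, f3a1a0d, fa3766b}.
4c3322d is in that set, so it is an ancestor of 90371bb.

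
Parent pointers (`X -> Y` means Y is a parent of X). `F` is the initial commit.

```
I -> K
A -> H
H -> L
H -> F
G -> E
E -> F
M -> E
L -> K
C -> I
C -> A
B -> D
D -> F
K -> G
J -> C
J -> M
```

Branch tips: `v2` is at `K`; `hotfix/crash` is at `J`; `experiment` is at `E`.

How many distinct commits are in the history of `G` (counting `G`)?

Walking parent pointers from G: reachable set = {E, F, G}.
That is 3 commits.

3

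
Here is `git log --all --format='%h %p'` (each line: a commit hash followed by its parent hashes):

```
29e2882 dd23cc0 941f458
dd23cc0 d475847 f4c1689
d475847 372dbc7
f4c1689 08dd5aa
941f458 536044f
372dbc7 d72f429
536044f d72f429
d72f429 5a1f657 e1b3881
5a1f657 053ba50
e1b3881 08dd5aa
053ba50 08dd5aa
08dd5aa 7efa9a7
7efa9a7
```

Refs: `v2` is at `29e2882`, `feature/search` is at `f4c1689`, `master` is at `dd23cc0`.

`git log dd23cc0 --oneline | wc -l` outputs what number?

10

Walking parent pointers from dd23cc0: reachable set = {053ba50, 08dd5aa, 372dbc7, 5a1f657, 7efa9a7, d475847, d72f429, dd23cc0, e1b3881, f4c1689}.
That is 10 commits.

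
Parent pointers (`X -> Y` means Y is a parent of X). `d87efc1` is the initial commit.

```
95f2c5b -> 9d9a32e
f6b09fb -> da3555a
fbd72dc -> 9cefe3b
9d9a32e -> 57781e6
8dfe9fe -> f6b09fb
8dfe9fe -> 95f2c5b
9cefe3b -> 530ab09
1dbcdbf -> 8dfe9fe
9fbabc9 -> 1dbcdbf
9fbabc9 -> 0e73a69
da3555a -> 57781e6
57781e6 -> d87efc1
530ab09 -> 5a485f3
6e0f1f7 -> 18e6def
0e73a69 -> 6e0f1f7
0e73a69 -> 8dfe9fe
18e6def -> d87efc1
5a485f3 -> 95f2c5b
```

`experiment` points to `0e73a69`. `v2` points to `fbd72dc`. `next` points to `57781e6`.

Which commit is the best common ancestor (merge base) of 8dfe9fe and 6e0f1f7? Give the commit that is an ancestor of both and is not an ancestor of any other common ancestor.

d87efc1

Ancestors of 8dfe9fe: {57781e6, 8dfe9fe, 95f2c5b, 9d9a32e, d87efc1, da3555a, f6b09fb}.
Ancestors of 6e0f1f7: {18e6def, 6e0f1f7, d87efc1}.
Common ancestors: {d87efc1}.
The only common ancestor is d87efc1, so it is the merge base.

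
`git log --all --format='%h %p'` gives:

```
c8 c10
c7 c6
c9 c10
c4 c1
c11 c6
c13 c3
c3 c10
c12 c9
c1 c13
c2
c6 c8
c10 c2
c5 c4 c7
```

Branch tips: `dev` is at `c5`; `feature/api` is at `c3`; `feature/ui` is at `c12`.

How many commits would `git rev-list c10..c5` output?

8

Reachable from c5: {c1, c10, c13, c2, c3, c4, c5, c6, c7, c8}.
Reachable from c10: {c10, c2}.
In c5's history but not c10's: {c1, c13, c3, c4, c5, c6, c7, c8} — 8 commits.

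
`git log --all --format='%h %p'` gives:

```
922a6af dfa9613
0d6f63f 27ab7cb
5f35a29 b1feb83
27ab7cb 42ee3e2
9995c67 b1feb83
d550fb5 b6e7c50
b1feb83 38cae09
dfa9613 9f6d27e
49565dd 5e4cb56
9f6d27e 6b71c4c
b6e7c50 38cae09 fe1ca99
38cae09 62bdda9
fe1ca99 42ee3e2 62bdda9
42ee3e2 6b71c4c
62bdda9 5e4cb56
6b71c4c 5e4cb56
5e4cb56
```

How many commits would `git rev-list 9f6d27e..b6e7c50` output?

Reachable from b6e7c50: {38cae09, 42ee3e2, 5e4cb56, 62bdda9, 6b71c4c, b6e7c50, fe1ca99}.
Reachable from 9f6d27e: {5e4cb56, 6b71c4c, 9f6d27e}.
In b6e7c50's history but not 9f6d27e's: {38cae09, 42ee3e2, 62bdda9, b6e7c50, fe1ca99} — 5 commits.

5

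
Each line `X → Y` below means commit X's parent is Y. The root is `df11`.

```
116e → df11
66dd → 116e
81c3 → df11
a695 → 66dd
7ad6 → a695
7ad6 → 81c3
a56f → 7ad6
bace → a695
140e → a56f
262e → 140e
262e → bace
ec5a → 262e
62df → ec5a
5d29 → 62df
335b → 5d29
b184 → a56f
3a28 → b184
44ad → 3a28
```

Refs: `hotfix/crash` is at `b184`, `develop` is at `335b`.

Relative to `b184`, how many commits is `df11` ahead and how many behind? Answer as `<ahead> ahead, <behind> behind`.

0 ahead, 7 behind

Reachable from df11: {df11}.
Reachable from b184: {116e, 66dd, 7ad6, 81c3, a56f, a695, b184, df11}.
Only in df11's history (ahead): {} — 0.
Only in b184's history (behind): {116e, 66dd, 7ad6, 81c3, a56f, a695, b184} — 7.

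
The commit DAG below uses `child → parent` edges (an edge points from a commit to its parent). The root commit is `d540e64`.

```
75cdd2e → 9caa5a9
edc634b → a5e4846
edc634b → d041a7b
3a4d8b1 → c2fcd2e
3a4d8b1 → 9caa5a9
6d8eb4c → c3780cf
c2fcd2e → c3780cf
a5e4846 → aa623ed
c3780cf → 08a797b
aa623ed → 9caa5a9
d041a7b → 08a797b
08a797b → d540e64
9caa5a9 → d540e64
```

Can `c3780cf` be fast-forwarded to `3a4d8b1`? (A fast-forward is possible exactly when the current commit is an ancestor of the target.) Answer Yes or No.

A fast-forward from c3780cf to 3a4d8b1 is possible iff c3780cf is an ancestor of 3a4d8b1.
Ancestors of 3a4d8b1: {08a797b, 3a4d8b1, 9caa5a9, c2fcd2e, c3780cf, d540e64}.
c3780cf is among them, so fast-forward is possible.

Yes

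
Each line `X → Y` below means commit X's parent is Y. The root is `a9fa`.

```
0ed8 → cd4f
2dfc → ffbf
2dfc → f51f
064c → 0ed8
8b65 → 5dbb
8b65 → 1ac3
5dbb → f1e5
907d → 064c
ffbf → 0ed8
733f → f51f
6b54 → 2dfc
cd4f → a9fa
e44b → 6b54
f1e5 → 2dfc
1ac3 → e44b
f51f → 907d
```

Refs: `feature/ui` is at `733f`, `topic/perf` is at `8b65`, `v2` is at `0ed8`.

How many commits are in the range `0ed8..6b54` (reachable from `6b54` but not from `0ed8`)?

Reachable from 6b54: {064c, 0ed8, 2dfc, 6b54, 907d, a9fa, cd4f, f51f, ffbf}.
Reachable from 0ed8: {0ed8, a9fa, cd4f}.
In 6b54's history but not 0ed8's: {064c, 2dfc, 6b54, 907d, f51f, ffbf} — 6 commits.

6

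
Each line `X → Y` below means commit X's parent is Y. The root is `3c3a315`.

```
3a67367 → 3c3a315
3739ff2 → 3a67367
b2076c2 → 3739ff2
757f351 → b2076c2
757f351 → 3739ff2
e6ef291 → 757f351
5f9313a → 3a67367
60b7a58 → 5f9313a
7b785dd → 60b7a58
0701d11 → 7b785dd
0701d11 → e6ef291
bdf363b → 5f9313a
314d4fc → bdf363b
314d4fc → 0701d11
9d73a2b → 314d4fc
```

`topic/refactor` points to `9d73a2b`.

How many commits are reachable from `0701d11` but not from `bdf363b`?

7

Reachable from 0701d11: {0701d11, 3739ff2, 3a67367, 3c3a315, 5f9313a, 60b7a58, 757f351, 7b785dd, b2076c2, e6ef291}.
Reachable from bdf363b: {3a67367, 3c3a315, 5f9313a, bdf363b}.
In 0701d11's history but not bdf363b's: {0701d11, 3739ff2, 60b7a58, 757f351, 7b785dd, b2076c2, e6ef291} — 7 commits.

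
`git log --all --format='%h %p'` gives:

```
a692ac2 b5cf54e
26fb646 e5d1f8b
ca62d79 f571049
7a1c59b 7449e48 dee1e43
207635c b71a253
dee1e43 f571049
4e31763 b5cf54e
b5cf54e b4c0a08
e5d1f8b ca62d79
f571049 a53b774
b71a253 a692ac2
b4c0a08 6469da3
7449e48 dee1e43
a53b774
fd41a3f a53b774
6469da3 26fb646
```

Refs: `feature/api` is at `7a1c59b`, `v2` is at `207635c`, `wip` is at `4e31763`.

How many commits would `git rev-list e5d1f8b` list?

4

Walking parent pointers from e5d1f8b: reachable set = {a53b774, ca62d79, e5d1f8b, f571049}.
That is 4 commits.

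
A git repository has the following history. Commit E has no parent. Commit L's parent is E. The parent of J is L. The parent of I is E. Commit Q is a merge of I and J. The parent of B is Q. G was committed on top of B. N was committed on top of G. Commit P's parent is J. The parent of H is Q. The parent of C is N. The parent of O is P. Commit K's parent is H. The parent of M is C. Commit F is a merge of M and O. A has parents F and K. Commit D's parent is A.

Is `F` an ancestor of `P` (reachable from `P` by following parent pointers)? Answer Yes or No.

No

Ancestors of P: {E, J, L, P}.
F is not in that set, so it is not an ancestor of P.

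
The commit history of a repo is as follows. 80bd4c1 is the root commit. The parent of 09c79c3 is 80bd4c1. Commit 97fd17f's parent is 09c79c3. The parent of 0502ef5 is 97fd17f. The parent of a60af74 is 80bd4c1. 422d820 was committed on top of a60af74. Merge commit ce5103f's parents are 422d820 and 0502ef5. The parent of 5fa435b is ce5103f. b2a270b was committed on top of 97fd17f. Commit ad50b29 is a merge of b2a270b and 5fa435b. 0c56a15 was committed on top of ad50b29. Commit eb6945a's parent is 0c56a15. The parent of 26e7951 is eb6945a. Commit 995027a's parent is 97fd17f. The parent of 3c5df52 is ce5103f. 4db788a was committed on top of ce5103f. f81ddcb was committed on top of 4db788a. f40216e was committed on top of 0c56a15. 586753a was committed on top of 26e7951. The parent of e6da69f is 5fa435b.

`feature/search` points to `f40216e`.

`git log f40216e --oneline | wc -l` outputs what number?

12

Walking parent pointers from f40216e: reachable set = {0502ef5, 09c79c3, 0c56a15, 422d820, 5fa435b, 80bd4c1, 97fd17f, a60af74, ad50b29, b2a270b, ce5103f, f40216e}.
That is 12 commits.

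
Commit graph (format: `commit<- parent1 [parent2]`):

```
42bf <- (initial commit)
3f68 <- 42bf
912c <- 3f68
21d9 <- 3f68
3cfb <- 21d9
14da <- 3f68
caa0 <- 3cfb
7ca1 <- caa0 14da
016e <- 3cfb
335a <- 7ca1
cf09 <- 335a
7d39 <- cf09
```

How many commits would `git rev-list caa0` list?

Walking parent pointers from caa0: reachable set = {21d9, 3cfb, 3f68, 42bf, caa0}.
That is 5 commits.

5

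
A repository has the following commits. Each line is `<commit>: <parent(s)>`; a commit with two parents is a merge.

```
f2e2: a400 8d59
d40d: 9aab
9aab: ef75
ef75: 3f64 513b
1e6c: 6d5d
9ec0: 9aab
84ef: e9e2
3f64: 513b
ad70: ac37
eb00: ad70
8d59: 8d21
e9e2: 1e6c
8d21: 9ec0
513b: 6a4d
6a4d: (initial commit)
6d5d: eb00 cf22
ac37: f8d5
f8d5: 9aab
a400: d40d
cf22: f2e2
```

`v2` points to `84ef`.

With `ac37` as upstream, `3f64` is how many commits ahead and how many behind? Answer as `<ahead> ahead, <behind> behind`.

0 ahead, 4 behind

Reachable from 3f64: {3f64, 513b, 6a4d}.
Reachable from ac37: {3f64, 513b, 6a4d, 9aab, ac37, ef75, f8d5}.
Only in 3f64's history (ahead): {} — 0.
Only in ac37's history (behind): {9aab, ac37, ef75, f8d5} — 4.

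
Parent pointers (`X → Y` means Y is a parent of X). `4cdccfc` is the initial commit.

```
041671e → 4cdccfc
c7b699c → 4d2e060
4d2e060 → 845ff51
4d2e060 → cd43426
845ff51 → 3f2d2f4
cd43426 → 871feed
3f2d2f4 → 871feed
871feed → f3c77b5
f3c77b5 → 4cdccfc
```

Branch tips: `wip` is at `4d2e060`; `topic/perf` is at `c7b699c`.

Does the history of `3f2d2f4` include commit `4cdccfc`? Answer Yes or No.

Yes

Ancestors of 3f2d2f4 (commits reachable by following parents): {3f2d2f4, 4cdccfc, 871feed, f3c77b5}.
4cdccfc is in that set, so it is an ancestor of 3f2d2f4.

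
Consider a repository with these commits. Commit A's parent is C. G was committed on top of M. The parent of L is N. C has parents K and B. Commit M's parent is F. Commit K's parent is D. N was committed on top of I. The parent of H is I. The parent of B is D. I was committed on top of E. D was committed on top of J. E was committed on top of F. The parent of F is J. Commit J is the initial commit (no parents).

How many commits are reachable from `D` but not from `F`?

1

Reachable from D: {D, J}.
Reachable from F: {F, J}.
In D's history but not F's: {D} — 1 commit.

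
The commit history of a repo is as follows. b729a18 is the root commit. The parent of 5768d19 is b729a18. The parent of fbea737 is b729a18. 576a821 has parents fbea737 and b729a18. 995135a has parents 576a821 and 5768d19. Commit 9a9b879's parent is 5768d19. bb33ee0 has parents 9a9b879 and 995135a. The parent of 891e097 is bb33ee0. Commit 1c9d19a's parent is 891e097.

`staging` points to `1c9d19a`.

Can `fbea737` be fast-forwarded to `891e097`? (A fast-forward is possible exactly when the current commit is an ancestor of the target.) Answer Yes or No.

Yes

A fast-forward from fbea737 to 891e097 is possible iff fbea737 is an ancestor of 891e097.
Ancestors of 891e097: {5768d19, 576a821, 891e097, 995135a, 9a9b879, b729a18, bb33ee0, fbea737}.
fbea737 is among them, so fast-forward is possible.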